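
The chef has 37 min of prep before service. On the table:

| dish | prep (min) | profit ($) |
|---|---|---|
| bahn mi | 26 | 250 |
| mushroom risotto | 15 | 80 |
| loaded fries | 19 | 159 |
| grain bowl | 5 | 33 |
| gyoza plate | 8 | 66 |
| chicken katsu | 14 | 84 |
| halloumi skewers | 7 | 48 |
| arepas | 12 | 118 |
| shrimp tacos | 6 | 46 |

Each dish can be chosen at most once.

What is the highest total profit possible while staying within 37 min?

Ranking by ratio (profit/min): arepas 9.83, bahn mi 9.62, loaded fries 8.37.
A density-first pass picks loaded fries + arepas + shrimp tacos — 323 at 37 min.
Replace loaded fries and arepas with bahn mi + grain bowl: the trade gains 6 net, giving 329 at 37 min.
No other feasible combination exceeds 329.

329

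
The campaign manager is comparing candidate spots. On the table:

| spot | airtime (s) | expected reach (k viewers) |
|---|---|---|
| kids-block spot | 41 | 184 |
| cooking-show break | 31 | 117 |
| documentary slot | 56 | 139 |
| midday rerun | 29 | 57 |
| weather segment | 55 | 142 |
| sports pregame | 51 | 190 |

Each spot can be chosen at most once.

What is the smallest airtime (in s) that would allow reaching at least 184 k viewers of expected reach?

41

Need the lightest bundle worth ≥ 184.
Taking kids-block spot gives 184 (≥ 184) for 41 s.
Below 41 s the best achievable stays under 184.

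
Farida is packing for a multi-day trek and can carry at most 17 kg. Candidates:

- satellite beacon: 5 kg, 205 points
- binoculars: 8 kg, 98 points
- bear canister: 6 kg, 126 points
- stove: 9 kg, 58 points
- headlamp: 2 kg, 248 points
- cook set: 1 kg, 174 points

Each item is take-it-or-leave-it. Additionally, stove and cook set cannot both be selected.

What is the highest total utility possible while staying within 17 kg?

753

By utility per kg: cook set 174.00, headlamp 124.00, satellite beacon 41.00 lead.
The ratio ordering already packs tightly: satellite beacon + bear canister + headlamp + cook set, 14 kg, 753.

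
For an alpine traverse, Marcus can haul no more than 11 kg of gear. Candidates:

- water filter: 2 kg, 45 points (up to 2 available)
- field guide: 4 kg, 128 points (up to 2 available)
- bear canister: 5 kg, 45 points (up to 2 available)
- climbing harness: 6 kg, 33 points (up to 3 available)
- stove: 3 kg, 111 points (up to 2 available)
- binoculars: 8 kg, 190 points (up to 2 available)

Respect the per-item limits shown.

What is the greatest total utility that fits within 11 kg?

367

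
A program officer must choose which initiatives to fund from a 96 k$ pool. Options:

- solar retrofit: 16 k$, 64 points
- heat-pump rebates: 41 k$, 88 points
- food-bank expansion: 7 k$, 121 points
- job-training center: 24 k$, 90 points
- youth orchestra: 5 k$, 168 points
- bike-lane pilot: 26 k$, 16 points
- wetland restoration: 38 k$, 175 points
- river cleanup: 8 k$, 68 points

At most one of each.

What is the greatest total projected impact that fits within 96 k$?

622

Filling by ratio: solar retrofit + food-bank expansion + youth orchestra + wetland restoration + river cleanup for 596, with 22 k$ left unused.
Replace solar retrofit with job-training center: the trade gains 26 net, giving 622 at 82 k$.
Runner-up solar retrofit + food-bank expansion + job-training center + youth orchestra + wetland restoration tops out at 618.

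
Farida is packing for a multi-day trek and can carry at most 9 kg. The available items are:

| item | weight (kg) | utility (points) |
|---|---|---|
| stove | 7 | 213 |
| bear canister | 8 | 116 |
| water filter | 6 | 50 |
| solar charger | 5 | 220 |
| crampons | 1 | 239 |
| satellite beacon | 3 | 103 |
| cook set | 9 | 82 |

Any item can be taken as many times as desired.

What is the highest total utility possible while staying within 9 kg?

2151

Best packing: 9×crampons — 9 kg, 2151 total.
Every other selection either busts 9 kg or fails to beat 2151.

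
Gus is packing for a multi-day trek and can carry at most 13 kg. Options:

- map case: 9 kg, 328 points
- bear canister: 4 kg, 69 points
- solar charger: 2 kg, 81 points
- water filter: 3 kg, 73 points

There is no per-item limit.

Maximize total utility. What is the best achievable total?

Taking the top-ratio items first gives 6×solar charger for 486 (12 kg).
The 8 kg tied up in 4×solar charger is better spent on map case — total rises to 490 (13 kg).
Every other selection either busts 13 kg or fails to beat 490.

490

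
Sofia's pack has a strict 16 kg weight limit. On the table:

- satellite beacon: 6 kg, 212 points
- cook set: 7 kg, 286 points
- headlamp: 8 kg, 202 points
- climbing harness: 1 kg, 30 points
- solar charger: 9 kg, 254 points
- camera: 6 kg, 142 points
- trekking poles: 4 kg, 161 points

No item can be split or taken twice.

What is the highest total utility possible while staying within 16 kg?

Filling by ratio: cook set + climbing harness + trekking poles for 477, with 4 kg left unused.
Dropping climbing harness and trekking poles frees 5 kg; slotting in solar charger (9 kg) lifts the total to 540 at 16 kg.
The closest alternative, satellite beacon + cook set + climbing harness, reaches only 528.

540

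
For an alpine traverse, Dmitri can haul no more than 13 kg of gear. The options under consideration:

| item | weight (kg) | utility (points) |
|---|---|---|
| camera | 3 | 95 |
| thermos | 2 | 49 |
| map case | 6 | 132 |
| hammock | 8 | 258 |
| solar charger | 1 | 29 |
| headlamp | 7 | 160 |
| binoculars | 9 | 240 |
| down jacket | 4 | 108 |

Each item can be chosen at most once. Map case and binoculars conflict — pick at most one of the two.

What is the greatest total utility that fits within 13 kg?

402

Greedy by ratio would take camera + hammock + solar charger: 12 kg used, total 382.
Replace solar charger with thermos: the trade gains 20 net, giving 402 at 13 kg.
The closest alternative, hammock + solar charger + down jacket, reaches only 395.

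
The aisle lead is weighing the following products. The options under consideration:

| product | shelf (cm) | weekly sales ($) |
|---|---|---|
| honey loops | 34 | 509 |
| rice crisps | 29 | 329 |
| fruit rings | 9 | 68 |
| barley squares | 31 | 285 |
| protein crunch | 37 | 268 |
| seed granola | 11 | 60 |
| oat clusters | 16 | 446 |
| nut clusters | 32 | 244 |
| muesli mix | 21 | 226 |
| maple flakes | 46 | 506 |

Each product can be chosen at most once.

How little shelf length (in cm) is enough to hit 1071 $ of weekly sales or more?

70

Minimise cm subject to total weekly sales ≥ 1071.
honey loops + fruit rings + seed granola + oat clusters: 1083 weekly sales at 70 cm.
Any bundle with less than 70 cm falls short of 1071.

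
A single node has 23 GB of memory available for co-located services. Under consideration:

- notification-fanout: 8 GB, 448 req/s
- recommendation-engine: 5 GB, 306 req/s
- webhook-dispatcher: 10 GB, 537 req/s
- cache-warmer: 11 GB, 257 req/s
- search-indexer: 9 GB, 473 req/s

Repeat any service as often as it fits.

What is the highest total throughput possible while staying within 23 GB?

1366

Greedy by ratio would take 4×recommendation-engine: 20 GB used, total 1224.
The 5 GB tied up in recommendation-engine is better spent on notification-fanout — total rises to 1366 (23 GB).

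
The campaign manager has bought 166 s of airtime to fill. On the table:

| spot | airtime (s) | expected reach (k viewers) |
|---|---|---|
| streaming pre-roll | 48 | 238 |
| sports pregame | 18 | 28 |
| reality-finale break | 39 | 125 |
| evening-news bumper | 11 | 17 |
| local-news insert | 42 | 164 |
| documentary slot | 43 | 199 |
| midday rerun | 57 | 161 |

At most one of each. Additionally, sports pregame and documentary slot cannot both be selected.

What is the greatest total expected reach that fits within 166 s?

618

Density check — streaming pre-roll 4.96, documentary slot 4.63, local-news insert 3.90 are the best per s.
Streaming pre-roll + evening-news bumper + local-news insert + documentary slot uses 144 of the 166 s and totals 618.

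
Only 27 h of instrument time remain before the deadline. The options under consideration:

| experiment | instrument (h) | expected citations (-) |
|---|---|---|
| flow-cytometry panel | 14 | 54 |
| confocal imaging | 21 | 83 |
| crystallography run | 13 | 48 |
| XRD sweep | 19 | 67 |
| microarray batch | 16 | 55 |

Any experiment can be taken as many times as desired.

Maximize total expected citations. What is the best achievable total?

Taking the top-ratio experiments first gives confocal imaging for 83 (21 h).
Replace confocal imaging with flow-cytometry panel + crystallography run: the trade gains 19 net, giving 102 at 27 h.

102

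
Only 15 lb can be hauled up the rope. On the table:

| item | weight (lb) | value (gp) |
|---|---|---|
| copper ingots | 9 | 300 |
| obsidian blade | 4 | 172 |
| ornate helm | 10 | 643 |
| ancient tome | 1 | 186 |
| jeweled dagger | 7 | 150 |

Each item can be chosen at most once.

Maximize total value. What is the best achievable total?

Density check — ancient tome 186.00, ornate helm 64.30, obsidian blade 43.00, copper ingots 33.33 are the best per lb.
Obsidian blade + ornate helm + ancient tome uses 15 of the 15 lb and totals 1001.
The closest alternative, ornate helm + ancient tome, reaches only 829.

1001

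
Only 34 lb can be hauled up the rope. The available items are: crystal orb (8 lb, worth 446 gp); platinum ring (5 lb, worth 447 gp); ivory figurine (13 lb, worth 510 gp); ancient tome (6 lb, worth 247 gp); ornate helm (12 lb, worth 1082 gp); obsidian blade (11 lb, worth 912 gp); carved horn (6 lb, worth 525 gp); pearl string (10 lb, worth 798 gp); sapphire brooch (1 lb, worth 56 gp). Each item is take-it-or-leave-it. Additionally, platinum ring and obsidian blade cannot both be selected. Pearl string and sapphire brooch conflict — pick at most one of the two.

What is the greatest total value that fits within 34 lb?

2852

By value per lb: ornate helm 90.17, platinum ring 89.40, carved horn 87.50, obsidian blade 82.91 lead.
Best packing: platinum ring + ornate helm + carved horn + pearl string — 33 lb, 2852 total.
Next best is ornate helm + obsidian blade + pearl string at 2792 (33 lb) — short by 60.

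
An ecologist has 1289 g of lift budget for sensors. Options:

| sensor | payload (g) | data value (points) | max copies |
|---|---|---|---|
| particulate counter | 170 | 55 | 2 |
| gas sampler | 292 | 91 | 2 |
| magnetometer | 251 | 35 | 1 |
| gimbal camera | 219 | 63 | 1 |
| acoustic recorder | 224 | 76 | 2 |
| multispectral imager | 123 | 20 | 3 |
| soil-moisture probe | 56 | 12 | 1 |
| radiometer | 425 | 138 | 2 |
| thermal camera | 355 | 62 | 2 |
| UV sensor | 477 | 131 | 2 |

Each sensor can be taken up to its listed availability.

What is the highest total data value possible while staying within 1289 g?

415

A density-first pass picks 2×particulate counter + 2×acoustic recorder + soil-moisture probe + radiometer — 412 at 1269 g.
Replace acoustic recorder and soil-moisture probe with gas sampler: the trade gains 3 net, giving 415 at 1281 g.
Every other selection either busts 1289 g or exceeds an availability limit or fails to beat 415.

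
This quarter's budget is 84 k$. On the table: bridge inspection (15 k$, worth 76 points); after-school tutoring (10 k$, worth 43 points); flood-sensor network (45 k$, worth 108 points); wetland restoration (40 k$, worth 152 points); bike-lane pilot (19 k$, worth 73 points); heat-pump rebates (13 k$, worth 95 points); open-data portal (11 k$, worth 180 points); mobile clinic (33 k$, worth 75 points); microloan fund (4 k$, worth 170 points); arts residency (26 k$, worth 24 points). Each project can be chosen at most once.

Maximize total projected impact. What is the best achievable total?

673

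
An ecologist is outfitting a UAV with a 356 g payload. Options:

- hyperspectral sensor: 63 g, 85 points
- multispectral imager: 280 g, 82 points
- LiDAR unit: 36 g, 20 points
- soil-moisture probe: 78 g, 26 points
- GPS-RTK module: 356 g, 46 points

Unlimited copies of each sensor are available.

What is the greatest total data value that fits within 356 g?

By data value per g: hyperspectral sensor 1.35, LiDAR unit 0.56, soil-moisture probe 0.33, multispectral imager 0.29 lead.
Best packing: 5×hyperspectral sensor + LiDAR unit — 351 g, 445 total.

445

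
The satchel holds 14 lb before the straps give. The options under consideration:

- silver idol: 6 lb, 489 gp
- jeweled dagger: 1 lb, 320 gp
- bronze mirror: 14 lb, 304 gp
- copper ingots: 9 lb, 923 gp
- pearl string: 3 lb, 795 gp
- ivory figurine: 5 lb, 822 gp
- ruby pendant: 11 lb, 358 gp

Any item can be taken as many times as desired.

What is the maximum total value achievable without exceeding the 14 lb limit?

By value per lb: jeweled dagger 320.00, pearl string 265.00, ivory figurine 164.40 lead.
Best packing: 14×jeweled dagger — 14 lb, 4480 total.
Every other selection either busts 14 lb or fails to beat 4480.

4480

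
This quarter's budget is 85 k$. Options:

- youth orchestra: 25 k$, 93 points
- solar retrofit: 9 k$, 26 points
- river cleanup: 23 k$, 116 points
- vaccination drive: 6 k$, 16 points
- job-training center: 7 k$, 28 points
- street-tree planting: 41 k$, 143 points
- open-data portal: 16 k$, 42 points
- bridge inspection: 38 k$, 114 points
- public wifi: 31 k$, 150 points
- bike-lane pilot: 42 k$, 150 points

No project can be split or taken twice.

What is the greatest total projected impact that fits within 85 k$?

Density check — river cleanup 5.04, public wifi 4.84, job-training center 4.00, youth orchestra 3.72 are the best per k$.
Taking the top-ratio projects first gives solar retrofit + river cleanup + vaccination drive + job-training center + public wifi for 336 (76 k$).
The 16 k$ tied up in solar retrofit and job-training center is better spent on youth orchestra — total rises to 375 (85 k$).

375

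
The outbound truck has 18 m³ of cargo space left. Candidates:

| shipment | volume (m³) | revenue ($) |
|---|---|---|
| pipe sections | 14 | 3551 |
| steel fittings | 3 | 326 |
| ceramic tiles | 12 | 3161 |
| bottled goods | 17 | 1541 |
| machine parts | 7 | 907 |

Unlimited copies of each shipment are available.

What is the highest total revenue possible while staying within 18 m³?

3877

Taking the top-ratio shipments first gives 2×steel fittings + ceramic tiles for 3813 (18 m³).
Replace steel fittings and ceramic tiles with pipe sections: the trade gains 64 net, giving 3877 at 17 m³.
Every other selection either busts 18 m³ or fails to beat 3877.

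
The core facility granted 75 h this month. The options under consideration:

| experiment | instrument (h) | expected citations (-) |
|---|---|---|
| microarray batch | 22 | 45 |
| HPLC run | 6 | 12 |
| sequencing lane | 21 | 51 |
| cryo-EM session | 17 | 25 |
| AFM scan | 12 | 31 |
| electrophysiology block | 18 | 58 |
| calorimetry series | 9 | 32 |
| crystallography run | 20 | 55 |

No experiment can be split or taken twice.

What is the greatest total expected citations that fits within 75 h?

A density-first pass picks HPLC run + AFM scan + electrophysiology block + calorimetry series + crystallography run — 188 at 65 h.
Dropping AFM scan frees 12 h; slotting in sequencing lane (21 h) lifts the total to 208 at 74 h.
Runner-up microarray batch + HPLC run + electrophysiology block + calorimetry series + crystallography run tops out at 202.

208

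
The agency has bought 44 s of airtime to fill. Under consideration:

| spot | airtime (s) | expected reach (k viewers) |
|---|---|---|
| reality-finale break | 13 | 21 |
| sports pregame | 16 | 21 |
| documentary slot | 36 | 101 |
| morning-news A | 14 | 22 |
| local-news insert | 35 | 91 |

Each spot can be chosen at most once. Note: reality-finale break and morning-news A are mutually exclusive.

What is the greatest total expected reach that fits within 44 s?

By expected reach per s: documentary slot 2.81, local-news insert 2.60, reality-finale break 1.62, morning-news A 1.57 lead.
Best packing: documentary slot — 36 s, 101 total.
The closest alternative, local-news insert, reaches only 91.

101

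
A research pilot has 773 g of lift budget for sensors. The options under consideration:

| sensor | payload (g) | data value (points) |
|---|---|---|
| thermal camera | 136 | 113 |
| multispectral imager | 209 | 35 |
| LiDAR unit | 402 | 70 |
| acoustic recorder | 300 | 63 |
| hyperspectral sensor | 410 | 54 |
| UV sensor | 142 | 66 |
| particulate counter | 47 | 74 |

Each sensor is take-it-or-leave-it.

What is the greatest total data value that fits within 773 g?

323

Filling by ratio: thermal camera + acoustic recorder + UV sensor + particulate counter for 316, with 148 g left unused.
Replace acoustic recorder with LiDAR unit: the trade gains 7 net, giving 323 at 727 g.
An exhaustive check of the 128 subsets confirms 323.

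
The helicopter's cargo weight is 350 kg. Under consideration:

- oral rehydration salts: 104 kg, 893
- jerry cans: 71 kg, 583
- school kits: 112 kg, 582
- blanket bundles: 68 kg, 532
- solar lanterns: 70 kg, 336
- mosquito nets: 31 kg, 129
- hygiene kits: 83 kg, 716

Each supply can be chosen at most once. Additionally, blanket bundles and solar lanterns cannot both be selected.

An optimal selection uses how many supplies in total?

The maximum people served within 350 kg is 2724.
For example oral rehydration salts + jerry cans + blanket bundles + hygiene kits achieves it, using 326 kg.
Every optimal selection uses 4 supplies.

4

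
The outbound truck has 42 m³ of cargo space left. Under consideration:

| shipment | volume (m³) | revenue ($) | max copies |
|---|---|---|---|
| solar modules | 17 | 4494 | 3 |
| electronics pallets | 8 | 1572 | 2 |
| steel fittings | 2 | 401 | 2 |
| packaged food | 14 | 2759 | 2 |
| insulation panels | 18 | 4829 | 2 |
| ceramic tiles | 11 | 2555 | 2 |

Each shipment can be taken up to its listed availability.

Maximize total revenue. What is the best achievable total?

10560

Greedy by ratio would take 2×steel fittings + 2×insulation panels: 40 m³ used, total 10460.
The 40 m³ tied up in 2×steel fittings and 2×insulation panels is better spent on 2×solar modules + electronics pallets — total rises to 10560 (42 m³).
That's the maximum — no swap from here does better than 10560.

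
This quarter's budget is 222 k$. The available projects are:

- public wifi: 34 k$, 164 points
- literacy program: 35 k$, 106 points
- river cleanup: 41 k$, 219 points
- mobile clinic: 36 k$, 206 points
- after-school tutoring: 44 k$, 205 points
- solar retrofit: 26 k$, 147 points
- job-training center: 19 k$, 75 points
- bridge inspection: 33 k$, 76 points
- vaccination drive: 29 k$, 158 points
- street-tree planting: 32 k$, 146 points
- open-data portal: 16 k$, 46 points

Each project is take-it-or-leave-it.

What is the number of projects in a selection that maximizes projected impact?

7

Best achievable projected impact is 1115.
One optimal bundle: public wifi + river cleanup + mobile clinic + solar retrofit + job-training center + vaccination drive + street-tree planting (217 k$).
All optima have 7 projects.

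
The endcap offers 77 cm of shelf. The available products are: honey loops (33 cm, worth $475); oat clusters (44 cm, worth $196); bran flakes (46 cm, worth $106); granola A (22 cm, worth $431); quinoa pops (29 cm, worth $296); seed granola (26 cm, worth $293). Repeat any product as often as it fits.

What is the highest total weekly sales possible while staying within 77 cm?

1337

Density check — granola A 19.59, honey loops 14.39, seed granola 11.27, quinoa pops 10.21 are the best per cm.
Greedy by ratio would take 3×granola A: 66 cm used, total 1293.
Replace granola A with honey loops: the trade gains 44 net, giving 1337 at 77 cm.
Every other selection either busts 77 cm or fails to beat 1337.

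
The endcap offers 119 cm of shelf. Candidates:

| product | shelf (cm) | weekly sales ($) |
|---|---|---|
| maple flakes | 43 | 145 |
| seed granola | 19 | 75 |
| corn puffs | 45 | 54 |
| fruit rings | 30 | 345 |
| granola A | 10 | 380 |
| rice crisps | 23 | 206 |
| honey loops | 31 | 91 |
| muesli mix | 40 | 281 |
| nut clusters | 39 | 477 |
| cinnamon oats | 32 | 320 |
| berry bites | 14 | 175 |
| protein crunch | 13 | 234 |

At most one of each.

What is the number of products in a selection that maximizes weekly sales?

5

Optimal total is 1642.
For example fruit rings + granola A + rice crisps + nut clusters + protein crunch achieves it, using 115 cm.
Every optimal selection uses 5 products.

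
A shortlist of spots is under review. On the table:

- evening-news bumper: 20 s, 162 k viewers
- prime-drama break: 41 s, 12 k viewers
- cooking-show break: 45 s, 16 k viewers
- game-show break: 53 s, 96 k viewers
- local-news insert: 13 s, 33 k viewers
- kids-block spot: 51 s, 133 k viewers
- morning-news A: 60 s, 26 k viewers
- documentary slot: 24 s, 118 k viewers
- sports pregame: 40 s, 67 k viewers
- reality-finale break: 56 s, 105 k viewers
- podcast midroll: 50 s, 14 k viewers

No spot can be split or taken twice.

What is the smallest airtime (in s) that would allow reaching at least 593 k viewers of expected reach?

Minimise s subject to total expected reach ≥ 593.
Taking evening-news bumper + game-show break + local-news insert + kids-block spot + documentary slot + sports pregame gives 609 (≥ 593) for 201 s.
No combination under 201 s hits 593.

201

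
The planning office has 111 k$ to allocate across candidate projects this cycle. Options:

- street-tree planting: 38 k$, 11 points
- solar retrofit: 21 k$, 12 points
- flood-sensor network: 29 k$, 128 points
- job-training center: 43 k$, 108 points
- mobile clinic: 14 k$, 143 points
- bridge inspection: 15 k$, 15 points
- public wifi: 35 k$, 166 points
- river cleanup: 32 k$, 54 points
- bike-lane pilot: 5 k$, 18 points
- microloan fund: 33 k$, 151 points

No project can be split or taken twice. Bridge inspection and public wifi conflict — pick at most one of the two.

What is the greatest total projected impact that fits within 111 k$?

588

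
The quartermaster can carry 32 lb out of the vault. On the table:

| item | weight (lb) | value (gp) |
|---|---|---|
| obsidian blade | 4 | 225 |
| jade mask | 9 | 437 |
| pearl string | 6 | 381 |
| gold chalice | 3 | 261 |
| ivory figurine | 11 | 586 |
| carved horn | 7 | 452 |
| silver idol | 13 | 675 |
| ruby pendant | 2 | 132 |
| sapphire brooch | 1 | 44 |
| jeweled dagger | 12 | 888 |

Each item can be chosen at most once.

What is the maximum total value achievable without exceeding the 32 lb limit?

2207

A density-first pass picks pearl string + gold chalice + carved horn + ruby pendant + sapphire brooch + jeweled dagger — 2158 at 31 lb.
The 3 lb tied up in ruby pendant and sapphire brooch is better spent on obsidian blade — total rises to 2207 (32 lb).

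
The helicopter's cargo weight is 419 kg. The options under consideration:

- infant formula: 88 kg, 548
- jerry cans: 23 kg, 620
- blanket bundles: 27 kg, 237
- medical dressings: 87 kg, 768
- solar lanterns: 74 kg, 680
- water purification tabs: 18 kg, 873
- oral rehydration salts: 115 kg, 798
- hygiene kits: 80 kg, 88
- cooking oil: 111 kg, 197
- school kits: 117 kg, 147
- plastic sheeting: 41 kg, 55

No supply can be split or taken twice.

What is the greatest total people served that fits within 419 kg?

The ratio heuristic lands on jerry cans + blanket bundles + medical dressings + solar lanterns + water purification tabs + oral rehydration salts + plastic sheeting (4031) but leaves 34 kg idle.
Replace blanket bundles and plastic sheeting with infant formula: the trade gains 256 net, giving 4287 at 405 kg.
Runner-up jerry cans + blanket bundles + medical dressings + solar lanterns + water purification tabs + oral rehydration salts + plastic sheeting tops out at 4031.

4287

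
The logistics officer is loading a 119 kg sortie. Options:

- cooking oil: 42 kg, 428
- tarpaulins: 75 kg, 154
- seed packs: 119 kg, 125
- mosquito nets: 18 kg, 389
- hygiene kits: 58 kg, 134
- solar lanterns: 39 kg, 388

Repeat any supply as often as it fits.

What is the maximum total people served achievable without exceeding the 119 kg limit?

Density check — mosquito nets 21.61, cooking oil 10.19, solar lanterns 9.95, hygiene kits 2.31 are the best per kg.
Taking 6×mosquito nets: 108 kg used, 2334 in people served.

2334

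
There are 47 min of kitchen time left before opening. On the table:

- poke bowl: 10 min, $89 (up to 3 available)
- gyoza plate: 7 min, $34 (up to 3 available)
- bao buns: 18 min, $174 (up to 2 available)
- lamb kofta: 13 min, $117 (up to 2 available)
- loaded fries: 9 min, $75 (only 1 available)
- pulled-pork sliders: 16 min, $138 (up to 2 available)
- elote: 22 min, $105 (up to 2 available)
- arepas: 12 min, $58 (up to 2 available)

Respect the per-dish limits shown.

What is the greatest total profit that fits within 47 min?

By profit per min: bao buns 9.67, lamb kofta 9.00, poke bowl 8.90, pulled-pork sliders 8.62 lead.
The ratio ordering already packs tightly: poke bowl + 2×bao buns, 46 min, 437.
That's the maximum — no swap from here does better than 437.

437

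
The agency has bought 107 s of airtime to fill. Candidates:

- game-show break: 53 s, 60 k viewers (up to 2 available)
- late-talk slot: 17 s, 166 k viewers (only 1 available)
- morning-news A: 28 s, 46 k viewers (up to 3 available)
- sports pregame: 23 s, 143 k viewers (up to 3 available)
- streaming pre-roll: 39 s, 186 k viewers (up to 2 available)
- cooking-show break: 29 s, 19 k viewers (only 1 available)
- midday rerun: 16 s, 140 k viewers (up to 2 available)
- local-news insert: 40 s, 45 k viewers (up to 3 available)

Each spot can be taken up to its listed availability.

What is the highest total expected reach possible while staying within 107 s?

735

Taking the top-ratio spots first gives late-talk slot + 2×sports pregame + 2×midday rerun for 732 (95 s).
Replace midday rerun with sports pregame: the trade gains 3 net, giving 735 at 102 s.
No other feasible combination exceeds 735.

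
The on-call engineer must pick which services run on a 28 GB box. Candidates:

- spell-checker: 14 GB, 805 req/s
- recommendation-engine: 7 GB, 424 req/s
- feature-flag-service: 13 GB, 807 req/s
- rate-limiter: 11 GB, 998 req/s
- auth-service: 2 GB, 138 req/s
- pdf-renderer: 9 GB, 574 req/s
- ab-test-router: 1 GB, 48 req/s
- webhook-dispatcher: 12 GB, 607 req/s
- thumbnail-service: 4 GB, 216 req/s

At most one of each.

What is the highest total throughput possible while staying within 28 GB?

Taking the top-ratio services first gives rate-limiter + auth-service + pdf-renderer + ab-test-router + thumbnail-service for 1974 (27 GB).
Dropping auth-service and thumbnail-service frees 6 GB; slotting in recommendation-engine (7 GB) lifts the total to 2044 at 28 GB.
Next best is feature-flag-service + rate-limiter + thumbnail-service at 2021 (28 GB) — short by 23.

2044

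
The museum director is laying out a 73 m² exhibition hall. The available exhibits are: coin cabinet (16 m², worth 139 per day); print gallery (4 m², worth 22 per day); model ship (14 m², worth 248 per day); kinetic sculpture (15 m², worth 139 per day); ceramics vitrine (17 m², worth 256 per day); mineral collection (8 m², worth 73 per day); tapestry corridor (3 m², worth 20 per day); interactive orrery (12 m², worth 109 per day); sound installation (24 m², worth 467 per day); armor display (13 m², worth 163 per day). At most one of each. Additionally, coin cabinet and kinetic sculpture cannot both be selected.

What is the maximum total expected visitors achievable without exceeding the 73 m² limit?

Density check — sound installation 19.46, model ship 17.71, ceramics vitrine 15.06 are the best per m².
A density-first pass picks model ship + ceramics vitrine + tapestry corridor + sound installation + armor display — 1154 at 71 m².
The 3 m² tied up in tapestry corridor is better spent on print gallery — total rises to 1156 (72 m²).
Runner-up model ship + ceramics vitrine + tapestry corridor + sound installation + armor display tops out at 1154.

1156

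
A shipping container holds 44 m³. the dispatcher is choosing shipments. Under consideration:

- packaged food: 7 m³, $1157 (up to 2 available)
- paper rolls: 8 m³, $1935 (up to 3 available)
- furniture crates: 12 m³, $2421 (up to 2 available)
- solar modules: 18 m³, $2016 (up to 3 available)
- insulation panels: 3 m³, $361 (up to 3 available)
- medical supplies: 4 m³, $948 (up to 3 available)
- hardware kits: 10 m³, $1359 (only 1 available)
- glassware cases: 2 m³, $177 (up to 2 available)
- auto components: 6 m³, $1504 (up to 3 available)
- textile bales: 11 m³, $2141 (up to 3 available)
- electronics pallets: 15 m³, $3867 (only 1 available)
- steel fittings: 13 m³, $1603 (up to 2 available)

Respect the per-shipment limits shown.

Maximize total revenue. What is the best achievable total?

Density check — electronics pallets 257.80, auto components 250.67, paper rolls 241.88 are the best per m³.
Greedy by ratio would take paper rolls + insulation panels + 3×auto components + electronics pallets: 44 m³ used, total 10675.
Dropping insulation panels and auto components frees 9 m³; slotting in paper rolls (8 m³) lifts the total to 10745 at 43 m³.

10745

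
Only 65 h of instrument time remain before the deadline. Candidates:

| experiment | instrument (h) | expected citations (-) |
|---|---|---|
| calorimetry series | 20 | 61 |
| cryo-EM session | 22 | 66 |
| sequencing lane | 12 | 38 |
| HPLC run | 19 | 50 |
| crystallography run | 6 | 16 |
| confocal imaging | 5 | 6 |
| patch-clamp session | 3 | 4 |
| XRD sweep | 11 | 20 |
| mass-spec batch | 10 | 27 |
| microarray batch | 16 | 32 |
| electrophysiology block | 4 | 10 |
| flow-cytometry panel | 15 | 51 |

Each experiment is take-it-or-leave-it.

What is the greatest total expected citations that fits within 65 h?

The ratio heuristic lands on calorimetry series + sequencing lane + crystallography run + mass-spec batch + flow-cytometry panel (193) but leaves 2 h idle.
Replace calorimetry series with cryo-EM session: the trade gains 5 net, giving 198 at 65 h.
Every other selection either busts 65 h or fails to beat 198.

198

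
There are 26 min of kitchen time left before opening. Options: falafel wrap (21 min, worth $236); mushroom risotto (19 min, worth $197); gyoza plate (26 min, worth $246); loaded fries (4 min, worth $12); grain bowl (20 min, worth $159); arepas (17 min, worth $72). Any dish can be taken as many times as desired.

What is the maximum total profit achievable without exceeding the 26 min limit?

248

Falafel wrap + loaded fries uses 25 of the 26 min and totals 248.
No other feasible combination exceeds 248.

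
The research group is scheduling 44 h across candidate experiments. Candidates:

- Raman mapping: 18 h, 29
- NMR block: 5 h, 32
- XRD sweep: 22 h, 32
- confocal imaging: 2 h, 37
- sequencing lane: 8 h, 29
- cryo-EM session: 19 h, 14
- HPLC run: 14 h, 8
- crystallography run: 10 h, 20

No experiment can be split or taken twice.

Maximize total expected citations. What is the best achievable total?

147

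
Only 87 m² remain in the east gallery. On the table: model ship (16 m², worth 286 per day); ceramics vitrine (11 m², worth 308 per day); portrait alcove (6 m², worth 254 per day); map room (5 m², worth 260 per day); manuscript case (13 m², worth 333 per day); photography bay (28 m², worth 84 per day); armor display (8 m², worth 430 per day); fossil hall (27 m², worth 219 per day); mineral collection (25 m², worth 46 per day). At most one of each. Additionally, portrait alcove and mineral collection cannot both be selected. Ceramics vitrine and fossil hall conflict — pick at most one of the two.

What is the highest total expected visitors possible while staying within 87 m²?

Best packing: model ship + ceramics vitrine + portrait alcove + map room + manuscript case + photography bay + armor display — 87 m², 1955 total.

1955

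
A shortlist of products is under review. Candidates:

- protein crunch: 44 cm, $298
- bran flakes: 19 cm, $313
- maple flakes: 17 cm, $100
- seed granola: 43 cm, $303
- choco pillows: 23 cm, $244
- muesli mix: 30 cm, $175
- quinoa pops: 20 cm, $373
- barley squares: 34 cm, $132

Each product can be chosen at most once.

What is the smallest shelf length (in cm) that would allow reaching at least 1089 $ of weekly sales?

92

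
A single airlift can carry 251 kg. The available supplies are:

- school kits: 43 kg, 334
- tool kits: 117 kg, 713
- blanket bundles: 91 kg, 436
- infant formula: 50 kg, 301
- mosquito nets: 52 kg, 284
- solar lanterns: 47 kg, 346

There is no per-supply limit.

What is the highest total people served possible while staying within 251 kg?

1730

The ratio heuristic lands on 5×school kits (1670) but leaves 36 kg idle.
The 215 kg tied up in 5×school kits is better spent on 5×solar lanterns — total rises to 1730 (235 kg).
Every other selection either busts 251 kg or fails to beat 1730.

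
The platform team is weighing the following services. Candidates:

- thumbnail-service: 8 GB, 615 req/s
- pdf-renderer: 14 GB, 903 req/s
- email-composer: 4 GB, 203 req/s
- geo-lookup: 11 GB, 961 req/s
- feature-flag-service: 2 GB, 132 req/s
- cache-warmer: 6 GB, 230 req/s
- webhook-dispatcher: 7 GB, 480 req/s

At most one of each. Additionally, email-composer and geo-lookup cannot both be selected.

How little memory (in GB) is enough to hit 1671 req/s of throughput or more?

21

Look for the lowest-memory combination reaching 1671.
Taking thumbnail-service + geo-lookup + feature-flag-service gives 1708 (≥ 1671) for 21 GB.
Below 21 GB the best achievable stays under 1671.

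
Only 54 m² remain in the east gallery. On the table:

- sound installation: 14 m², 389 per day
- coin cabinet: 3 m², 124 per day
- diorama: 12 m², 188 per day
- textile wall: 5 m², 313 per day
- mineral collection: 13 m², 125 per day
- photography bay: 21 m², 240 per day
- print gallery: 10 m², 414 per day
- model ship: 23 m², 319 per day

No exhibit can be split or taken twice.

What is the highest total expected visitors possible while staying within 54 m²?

1480

Ranking by ratio (expected visitors/m²): textile wall 62.60, print gallery 41.40, coin cabinet 41.33, sound installation 27.79.
The ratio heuristic lands on sound installation + coin cabinet + diorama + textile wall + print gallery (1428) but leaves 10 m² idle.
The 12 m² tied up in diorama is better spent on photography bay — total rises to 1480 (53 m²).
Nothing else within 54 m² beats 1480.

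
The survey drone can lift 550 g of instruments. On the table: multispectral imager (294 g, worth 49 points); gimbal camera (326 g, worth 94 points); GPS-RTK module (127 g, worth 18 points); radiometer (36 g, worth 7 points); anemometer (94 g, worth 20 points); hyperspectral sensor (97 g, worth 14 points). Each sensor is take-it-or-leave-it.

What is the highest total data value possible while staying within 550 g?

132

Greedy by ratio would take gimbal camera + radiometer + anemometer: 456 g used, total 121.
The 36 g tied up in radiometer is better spent on GPS-RTK module — total rises to 132 (547 g).
Next best is gimbal camera + anemometer + hyperspectral sensor at 128 (517 g) — short by 4.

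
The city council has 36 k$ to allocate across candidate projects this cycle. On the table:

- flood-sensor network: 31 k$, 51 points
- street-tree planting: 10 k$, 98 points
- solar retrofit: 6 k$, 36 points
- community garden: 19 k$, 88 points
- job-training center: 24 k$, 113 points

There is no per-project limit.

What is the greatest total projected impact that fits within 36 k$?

330

Ranking by ratio (projected impact/k$): street-tree planting 9.80, solar retrofit 6.00, job-training center 4.71.
Taking 3×street-tree planting + solar retrofit: 36 k$ used, 330 in projected impact.
That's the maximum — no swap from here does better than 330.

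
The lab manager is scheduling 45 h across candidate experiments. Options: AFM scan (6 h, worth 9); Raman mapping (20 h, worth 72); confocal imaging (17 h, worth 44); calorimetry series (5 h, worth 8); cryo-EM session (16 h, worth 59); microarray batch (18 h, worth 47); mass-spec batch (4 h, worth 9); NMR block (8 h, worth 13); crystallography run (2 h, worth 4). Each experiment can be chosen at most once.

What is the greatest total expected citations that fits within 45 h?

148

Taking the top-ratio experiments first gives Raman mapping + cryo-EM session + mass-spec batch + crystallography run for 144 (42 h).
Dropping crystallography run frees 2 h; slotting in calorimetry series (5 h) lifts the total to 148 at 45 h.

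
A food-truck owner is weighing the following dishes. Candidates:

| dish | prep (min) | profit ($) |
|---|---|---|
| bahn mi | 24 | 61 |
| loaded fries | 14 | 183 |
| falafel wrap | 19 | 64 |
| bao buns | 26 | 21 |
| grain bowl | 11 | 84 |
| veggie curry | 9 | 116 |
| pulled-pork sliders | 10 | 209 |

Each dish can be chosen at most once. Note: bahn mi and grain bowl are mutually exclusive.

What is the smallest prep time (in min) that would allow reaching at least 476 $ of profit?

33

Minimise min subject to total profit ≥ 476.
loaded fries + veggie curry + pulled-pork sliders reaches 508 using 33 min.
No combination under 33 min hits 476.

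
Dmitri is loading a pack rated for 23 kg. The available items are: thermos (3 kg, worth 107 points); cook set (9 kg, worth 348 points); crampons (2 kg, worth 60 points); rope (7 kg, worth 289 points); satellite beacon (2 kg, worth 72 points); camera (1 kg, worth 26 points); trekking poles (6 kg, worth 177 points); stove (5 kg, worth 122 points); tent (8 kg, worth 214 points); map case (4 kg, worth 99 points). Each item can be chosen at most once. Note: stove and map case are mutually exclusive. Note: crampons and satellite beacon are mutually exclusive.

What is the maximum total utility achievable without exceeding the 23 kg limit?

Thermos + cook set + rope + map case uses 23 of the 23 kg and totals 843.
No other feasible combination exceeds 843.

843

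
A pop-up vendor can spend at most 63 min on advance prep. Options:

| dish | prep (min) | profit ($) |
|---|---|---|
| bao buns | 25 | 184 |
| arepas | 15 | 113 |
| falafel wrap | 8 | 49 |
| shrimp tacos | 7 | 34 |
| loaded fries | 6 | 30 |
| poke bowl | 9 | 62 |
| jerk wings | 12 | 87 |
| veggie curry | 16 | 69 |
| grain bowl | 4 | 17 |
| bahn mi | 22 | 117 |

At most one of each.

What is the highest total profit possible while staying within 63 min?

The ratio ordering already packs tightly: bao buns + arepas + poke bowl + jerk wings, 61 min, 446.
Runner-up bao buns + arepas + falafel wrap + loaded fries + poke bowl tops out at 438.

446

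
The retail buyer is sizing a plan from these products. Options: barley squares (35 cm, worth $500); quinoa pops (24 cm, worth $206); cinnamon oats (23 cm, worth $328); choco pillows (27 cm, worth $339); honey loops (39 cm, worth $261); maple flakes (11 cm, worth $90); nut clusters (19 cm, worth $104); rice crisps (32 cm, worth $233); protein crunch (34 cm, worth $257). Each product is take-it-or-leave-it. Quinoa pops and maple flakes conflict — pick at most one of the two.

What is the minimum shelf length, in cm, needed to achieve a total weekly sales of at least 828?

58

Look for the lowest-shelf combination reaching 828.
barley squares + cinnamon oats: 828 weekly sales at 58 cm.
Any bundle with less than 58 cm falls short of 828.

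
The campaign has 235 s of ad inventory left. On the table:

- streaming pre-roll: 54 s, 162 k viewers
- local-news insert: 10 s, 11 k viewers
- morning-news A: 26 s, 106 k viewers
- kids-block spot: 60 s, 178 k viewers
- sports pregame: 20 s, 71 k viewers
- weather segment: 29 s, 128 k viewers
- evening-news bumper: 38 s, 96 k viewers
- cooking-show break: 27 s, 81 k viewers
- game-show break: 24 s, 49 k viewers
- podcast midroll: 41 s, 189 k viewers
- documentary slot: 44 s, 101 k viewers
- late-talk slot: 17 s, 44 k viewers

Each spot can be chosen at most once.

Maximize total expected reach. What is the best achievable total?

Ranking by ratio (expected reach/s): podcast midroll 4.61, weather segment 4.41, morning-news A 4.08.
The ratio heuristic lands on streaming pre-roll + local-news insert + morning-news A + sports pregame + weather segment + cooking-show break + podcast midroll + late-talk slot (792) but leaves 11 s idle.
Replace local-news insert and cooking-show break and late-talk slot with kids-block spot: the trade gains 42 net, giving 834 at 230 s.

834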